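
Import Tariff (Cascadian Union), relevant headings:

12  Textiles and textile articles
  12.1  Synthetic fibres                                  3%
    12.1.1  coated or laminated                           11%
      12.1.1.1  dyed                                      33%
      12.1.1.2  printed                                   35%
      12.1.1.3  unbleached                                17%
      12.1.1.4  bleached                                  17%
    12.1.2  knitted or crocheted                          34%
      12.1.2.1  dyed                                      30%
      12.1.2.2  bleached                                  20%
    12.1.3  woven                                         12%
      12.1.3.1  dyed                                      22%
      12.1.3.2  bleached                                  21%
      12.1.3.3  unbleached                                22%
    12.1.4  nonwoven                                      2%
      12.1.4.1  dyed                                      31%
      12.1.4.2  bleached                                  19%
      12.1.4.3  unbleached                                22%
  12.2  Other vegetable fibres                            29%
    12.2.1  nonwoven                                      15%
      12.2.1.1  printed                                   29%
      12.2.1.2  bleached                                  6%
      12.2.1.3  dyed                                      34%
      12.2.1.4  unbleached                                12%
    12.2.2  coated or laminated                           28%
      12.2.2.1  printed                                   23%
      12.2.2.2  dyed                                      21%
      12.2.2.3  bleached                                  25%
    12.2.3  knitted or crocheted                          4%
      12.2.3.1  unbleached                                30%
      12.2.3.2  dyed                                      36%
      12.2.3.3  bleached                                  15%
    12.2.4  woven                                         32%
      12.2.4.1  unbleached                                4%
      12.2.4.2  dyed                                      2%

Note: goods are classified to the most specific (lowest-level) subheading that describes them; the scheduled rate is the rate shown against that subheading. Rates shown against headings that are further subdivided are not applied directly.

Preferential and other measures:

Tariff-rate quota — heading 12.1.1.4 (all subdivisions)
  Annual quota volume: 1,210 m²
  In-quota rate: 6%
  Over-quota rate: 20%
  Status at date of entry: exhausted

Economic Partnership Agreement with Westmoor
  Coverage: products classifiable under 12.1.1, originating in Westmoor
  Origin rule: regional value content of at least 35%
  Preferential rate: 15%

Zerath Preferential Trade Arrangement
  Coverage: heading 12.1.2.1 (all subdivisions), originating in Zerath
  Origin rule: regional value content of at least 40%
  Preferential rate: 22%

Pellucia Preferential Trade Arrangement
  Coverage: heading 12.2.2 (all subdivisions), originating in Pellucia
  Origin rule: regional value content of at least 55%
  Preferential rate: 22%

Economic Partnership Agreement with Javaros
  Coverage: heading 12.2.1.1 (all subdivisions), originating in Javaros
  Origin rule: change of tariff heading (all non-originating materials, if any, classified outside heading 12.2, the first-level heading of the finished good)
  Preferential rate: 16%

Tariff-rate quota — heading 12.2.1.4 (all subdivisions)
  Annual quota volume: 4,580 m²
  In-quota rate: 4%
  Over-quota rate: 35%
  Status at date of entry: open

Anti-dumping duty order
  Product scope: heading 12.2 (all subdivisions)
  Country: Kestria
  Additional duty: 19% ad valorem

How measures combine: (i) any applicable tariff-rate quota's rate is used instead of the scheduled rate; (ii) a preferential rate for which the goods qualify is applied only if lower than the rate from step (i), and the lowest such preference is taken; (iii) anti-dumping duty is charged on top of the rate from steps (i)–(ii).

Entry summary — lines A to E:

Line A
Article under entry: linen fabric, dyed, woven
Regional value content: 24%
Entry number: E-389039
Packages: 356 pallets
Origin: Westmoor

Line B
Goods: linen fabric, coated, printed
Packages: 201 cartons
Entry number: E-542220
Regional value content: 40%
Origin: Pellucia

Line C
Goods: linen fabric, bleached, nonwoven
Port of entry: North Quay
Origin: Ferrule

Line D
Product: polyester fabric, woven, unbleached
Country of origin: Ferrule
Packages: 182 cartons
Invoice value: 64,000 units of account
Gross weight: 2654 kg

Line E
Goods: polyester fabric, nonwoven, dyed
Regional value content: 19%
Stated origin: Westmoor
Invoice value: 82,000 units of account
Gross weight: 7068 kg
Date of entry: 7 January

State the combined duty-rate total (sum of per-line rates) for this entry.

84%

Line A: linen → 12.2; woven → 12.2.4; dyed → 12.2.4.2. Scheduled 2%. Westmoor agreement on 12.1.1: 12.2.4.2 not covered. → 2%.
Line B: linen → 12.2; coated → 12.2.2; printed → 12.2.2.1. Scheduled 23%. Pellucia agreement on 12.2.2: RVC < 55%. → 23%.
Line C: linen → 12.2; nonwoven → 12.2.1; bleached → 12.2.1.2. Scheduled 6%. No special measure applies. → 6%.
Line D: polyester → 12.1; woven → 12.1.3; unbleached → 12.1.3.3. Scheduled 22%. No special measure applies. → 22%.
Line E: polyester → 12.1; nonwoven → 12.1.4; dyed → 12.1.4.1. Scheduled 31%. Westmoor agreement on 12.1.1: 12.1.4.1 not covered. → 31%.
Sum: 2% + 23% + 6% + 22% + 31% = 84%.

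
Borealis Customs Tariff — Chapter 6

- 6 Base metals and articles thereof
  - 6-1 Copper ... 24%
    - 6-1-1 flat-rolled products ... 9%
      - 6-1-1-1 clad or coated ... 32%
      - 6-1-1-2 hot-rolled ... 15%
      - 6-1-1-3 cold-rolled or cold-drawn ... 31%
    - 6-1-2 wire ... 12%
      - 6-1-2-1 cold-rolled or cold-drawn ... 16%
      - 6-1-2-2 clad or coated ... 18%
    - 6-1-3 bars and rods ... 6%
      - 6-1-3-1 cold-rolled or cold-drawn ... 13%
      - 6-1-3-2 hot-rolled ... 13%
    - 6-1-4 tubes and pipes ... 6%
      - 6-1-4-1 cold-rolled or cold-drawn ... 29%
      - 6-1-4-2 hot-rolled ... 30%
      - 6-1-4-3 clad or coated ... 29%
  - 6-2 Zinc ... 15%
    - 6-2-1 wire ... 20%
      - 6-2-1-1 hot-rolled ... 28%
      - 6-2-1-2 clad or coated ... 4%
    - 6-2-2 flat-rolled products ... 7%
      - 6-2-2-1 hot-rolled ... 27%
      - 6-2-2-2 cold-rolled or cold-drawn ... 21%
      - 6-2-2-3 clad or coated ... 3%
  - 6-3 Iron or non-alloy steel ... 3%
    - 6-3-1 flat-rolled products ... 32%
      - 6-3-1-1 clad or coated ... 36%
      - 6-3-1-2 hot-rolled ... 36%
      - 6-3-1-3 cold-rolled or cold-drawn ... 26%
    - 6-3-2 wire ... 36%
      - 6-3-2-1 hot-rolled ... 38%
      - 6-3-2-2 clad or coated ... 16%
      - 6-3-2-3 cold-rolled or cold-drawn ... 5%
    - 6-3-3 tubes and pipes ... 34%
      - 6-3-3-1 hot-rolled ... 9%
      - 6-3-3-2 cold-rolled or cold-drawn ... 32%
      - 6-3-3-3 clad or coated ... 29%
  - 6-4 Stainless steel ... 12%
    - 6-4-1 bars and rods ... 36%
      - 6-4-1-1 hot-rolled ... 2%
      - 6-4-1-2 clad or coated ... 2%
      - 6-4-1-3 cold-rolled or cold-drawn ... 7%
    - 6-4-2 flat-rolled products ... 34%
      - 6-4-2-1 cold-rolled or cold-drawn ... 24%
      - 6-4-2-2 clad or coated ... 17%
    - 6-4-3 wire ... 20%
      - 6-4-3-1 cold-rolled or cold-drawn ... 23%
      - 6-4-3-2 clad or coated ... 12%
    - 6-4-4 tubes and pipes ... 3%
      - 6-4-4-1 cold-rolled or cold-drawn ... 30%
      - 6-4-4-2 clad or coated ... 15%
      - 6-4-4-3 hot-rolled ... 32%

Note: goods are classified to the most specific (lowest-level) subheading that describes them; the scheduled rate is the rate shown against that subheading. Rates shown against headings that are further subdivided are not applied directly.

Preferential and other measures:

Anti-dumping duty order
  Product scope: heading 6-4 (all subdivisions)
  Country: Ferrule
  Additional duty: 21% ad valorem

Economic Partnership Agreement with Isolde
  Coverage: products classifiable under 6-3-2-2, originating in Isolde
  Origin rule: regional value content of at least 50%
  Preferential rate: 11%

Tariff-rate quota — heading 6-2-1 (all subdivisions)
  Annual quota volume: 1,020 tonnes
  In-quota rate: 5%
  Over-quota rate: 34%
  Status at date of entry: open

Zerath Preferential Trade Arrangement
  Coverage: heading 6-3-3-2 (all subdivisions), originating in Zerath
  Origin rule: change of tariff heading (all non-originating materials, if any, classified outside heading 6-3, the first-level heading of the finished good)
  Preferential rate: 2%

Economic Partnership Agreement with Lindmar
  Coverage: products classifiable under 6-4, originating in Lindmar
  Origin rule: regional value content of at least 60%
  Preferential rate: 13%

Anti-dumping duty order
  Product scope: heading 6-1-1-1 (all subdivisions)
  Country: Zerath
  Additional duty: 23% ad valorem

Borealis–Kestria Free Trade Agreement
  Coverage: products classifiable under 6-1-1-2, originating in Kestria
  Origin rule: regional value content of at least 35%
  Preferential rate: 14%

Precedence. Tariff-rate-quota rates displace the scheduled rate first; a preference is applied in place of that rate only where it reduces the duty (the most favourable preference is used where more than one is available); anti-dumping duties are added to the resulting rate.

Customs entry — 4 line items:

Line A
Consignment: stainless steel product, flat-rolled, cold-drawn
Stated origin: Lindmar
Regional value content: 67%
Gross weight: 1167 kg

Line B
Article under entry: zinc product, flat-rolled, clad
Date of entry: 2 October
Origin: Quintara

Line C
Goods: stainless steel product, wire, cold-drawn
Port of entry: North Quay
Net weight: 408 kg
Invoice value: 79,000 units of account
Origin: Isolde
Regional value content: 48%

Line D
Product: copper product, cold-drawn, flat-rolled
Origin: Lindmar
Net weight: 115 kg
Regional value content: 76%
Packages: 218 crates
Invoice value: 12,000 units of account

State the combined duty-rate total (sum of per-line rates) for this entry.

Line A: stainless steel → 6-4; flat-rolled → 6-4-2; cold-drawn → 6-4-2-1. Scheduled 24%. Lindmar agreement on 6-4: RVC ≥ 60% → 13% available; preferential 13%. → 13%.
Line B: zinc → 6-2; flat-rolled → 6-2-2; clad → 6-2-2-3. Scheduled 3%. No special measure applies. → 3%.
Line C: stainless steel → 6-4; wire → 6-4-3; cold-drawn → 6-4-3-1. Scheduled 23%. Isolde agreement on 6-3-2-2: 6-4-3-1 not covered. → 23%.
Line D: copper → 6-1; flat-rolled → 6-1-1; cold-drawn → 6-1-1-3. Scheduled 31%. Lindmar agreement on 6-4: 6-1-1-3 not covered. → 31%.
Sum: 13% + 3% + 23% + 31% = 70%.

70%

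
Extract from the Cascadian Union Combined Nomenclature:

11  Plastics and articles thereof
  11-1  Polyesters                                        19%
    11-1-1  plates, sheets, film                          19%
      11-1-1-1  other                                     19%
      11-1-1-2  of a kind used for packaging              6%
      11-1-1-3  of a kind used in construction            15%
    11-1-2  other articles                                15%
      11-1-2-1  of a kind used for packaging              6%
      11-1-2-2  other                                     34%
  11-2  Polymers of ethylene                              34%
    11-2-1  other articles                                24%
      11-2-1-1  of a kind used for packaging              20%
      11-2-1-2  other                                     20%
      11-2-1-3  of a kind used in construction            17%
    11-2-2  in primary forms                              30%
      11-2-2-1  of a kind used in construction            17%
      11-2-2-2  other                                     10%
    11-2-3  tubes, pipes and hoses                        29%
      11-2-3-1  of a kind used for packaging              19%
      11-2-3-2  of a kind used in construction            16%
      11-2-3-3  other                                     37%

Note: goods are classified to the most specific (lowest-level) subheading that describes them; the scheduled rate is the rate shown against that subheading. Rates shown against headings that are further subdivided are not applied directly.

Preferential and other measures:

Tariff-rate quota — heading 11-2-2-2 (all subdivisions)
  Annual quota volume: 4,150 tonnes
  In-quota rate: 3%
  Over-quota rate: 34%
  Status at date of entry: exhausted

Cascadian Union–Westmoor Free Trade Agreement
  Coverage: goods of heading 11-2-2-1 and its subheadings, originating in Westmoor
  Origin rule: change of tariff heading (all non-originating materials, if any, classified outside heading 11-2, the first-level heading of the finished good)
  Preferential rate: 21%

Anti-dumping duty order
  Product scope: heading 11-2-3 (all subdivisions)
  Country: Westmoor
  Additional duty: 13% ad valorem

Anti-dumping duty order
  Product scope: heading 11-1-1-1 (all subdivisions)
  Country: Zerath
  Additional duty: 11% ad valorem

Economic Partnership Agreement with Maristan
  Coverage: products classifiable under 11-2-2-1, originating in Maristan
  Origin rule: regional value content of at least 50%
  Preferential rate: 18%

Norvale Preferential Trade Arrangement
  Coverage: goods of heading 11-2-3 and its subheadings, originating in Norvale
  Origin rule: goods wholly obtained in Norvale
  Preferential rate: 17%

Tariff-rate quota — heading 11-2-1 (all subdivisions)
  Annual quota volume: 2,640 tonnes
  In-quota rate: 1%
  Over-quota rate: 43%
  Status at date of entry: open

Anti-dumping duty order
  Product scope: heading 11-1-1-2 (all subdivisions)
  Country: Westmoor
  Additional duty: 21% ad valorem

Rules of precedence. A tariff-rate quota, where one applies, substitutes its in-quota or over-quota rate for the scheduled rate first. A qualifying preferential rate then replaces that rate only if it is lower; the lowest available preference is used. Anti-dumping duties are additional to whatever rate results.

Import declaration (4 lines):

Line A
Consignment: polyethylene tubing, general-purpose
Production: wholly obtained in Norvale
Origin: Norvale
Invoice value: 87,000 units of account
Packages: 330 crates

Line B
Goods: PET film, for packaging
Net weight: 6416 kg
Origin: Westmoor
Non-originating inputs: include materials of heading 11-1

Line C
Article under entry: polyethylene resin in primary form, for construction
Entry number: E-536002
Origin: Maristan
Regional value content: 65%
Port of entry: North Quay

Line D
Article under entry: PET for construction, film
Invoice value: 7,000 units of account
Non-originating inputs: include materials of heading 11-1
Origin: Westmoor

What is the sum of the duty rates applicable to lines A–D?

Line A: polyethylene → 11-2; tubing → 11-2-3; general-purpose → 11-2-3-3. Scheduled 37%. Norvale agreement on 11-2-3: wholly obtained → 17% available; preferential 17%. → 17%.
Line B: PET → 11-1; film → 11-1-1; for packaging → 11-1-1-2. Scheduled 6%. Westmoor agreement on 11-2-2-1: 11-1-1-2 not covered; anti-dumping (Westmoor, 11-1-1-2): +21%; total 6% + 21% = 27%. → 27%.
Line C: polyethylene → 11-2; resin in primary form → 11-2-2; for construction → 11-2-2-1. Scheduled 17%. Maristan agreement on 11-2-2-1: RVC ≥ 50% → 18% available; preference 18% not lower than 17% → no reduction. → 17%.
Line D: PET → 11-1; film → 11-1-1; for construction → 11-1-1-3. Scheduled 15%. Westmoor agreement on 11-2-2-1: 11-1-1-3 not covered. → 15%.
Sum: 17% + 27% + 17% + 15% = 76%.

76%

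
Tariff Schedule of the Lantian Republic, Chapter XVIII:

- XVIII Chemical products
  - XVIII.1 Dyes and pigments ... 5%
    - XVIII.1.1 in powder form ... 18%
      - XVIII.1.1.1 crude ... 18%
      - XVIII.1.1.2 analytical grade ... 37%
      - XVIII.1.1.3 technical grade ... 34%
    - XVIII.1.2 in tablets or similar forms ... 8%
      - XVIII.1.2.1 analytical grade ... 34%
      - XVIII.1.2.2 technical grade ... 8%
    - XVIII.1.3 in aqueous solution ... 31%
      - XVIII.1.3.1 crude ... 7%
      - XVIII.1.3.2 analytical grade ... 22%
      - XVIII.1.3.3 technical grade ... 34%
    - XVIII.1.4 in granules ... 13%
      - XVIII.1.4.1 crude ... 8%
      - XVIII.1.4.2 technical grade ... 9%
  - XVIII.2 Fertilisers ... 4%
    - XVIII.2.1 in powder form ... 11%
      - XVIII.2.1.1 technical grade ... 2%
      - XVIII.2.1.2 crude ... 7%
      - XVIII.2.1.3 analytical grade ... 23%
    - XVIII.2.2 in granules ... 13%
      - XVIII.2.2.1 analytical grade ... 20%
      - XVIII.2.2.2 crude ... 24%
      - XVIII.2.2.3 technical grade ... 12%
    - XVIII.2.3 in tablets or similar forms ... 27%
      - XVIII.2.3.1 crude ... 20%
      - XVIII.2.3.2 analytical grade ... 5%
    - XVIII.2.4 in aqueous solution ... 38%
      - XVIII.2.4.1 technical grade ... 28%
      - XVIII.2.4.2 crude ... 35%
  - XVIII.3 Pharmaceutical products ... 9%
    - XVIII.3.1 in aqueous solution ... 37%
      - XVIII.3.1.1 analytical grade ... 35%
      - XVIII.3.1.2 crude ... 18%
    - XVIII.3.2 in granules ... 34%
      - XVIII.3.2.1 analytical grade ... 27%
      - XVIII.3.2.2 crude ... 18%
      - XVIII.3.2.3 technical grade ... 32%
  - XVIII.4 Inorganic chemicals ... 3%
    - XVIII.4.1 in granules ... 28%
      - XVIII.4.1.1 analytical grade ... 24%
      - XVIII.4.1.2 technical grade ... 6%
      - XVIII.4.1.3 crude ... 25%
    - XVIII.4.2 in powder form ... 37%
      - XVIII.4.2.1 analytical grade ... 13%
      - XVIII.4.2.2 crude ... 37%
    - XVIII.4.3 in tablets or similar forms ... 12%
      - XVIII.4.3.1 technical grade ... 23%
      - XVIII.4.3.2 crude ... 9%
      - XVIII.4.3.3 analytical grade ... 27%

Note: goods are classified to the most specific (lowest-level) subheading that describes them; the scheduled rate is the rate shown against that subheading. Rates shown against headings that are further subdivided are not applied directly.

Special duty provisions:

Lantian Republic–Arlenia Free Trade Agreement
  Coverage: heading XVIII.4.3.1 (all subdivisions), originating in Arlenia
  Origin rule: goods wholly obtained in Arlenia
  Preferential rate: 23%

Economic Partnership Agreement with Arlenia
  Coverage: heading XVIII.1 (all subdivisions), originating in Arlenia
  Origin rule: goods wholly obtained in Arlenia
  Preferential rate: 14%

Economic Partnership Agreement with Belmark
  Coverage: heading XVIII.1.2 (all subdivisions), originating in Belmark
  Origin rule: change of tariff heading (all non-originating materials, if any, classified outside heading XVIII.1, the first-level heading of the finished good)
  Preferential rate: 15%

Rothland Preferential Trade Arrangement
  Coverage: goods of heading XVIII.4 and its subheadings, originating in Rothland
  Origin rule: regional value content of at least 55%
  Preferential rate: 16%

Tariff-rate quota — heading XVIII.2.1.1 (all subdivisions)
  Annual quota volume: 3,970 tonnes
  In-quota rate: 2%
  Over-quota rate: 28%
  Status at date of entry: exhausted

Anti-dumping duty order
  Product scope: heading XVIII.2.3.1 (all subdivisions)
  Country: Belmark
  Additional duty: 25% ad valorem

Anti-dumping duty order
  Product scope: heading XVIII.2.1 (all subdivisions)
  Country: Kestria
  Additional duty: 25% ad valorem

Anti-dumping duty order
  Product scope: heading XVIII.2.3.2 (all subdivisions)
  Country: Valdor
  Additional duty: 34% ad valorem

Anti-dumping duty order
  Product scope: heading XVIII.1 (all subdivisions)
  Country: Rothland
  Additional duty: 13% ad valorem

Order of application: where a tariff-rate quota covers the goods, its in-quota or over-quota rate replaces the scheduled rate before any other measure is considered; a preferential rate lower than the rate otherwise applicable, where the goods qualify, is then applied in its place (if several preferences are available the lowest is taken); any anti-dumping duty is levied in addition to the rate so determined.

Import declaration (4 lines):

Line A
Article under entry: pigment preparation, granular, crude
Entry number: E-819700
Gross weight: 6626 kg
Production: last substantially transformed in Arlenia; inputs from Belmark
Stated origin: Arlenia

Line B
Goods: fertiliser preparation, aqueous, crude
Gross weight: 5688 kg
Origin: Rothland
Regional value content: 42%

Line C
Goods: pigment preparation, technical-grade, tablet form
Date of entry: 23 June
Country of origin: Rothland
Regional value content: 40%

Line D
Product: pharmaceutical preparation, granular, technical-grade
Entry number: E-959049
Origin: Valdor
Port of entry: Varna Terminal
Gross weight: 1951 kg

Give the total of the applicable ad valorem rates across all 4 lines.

96%

Line A: pigment → XVIII.1; granular → XVIII.1.4; crude → XVIII.1.4.1. Scheduled 8%. Arlenia agreement on XVIII.4.3.1: XVIII.1.4.1 not covered; Arlenia agreement on XVIII.1: not wholly obtained. → 8%.
Line B: fertiliser → XVIII.2; aqueous → XVIII.2.4; crude → XVIII.2.4.2. Scheduled 35%. Rothland agreement on XVIII.4: XVIII.2.4.2 not covered. → 35%.
Line C: pigment → XVIII.1; tablet form → XVIII.1.2; technical-grade → XVIII.1.2.2. Scheduled 8%. Rothland agreement on XVIII.4: XVIII.1.2.2 not covered; anti-dumping (Rothland, XVIII.1): +13%; total 8% + 13% = 21%. → 21%.
Line D: pharmaceutical → XVIII.3; granular → XVIII.3.2; technical-grade → XVIII.3.2.3. Scheduled 32%. No special measure applies. → 32%.
Sum: 8% + 35% + 21% + 32% = 96%.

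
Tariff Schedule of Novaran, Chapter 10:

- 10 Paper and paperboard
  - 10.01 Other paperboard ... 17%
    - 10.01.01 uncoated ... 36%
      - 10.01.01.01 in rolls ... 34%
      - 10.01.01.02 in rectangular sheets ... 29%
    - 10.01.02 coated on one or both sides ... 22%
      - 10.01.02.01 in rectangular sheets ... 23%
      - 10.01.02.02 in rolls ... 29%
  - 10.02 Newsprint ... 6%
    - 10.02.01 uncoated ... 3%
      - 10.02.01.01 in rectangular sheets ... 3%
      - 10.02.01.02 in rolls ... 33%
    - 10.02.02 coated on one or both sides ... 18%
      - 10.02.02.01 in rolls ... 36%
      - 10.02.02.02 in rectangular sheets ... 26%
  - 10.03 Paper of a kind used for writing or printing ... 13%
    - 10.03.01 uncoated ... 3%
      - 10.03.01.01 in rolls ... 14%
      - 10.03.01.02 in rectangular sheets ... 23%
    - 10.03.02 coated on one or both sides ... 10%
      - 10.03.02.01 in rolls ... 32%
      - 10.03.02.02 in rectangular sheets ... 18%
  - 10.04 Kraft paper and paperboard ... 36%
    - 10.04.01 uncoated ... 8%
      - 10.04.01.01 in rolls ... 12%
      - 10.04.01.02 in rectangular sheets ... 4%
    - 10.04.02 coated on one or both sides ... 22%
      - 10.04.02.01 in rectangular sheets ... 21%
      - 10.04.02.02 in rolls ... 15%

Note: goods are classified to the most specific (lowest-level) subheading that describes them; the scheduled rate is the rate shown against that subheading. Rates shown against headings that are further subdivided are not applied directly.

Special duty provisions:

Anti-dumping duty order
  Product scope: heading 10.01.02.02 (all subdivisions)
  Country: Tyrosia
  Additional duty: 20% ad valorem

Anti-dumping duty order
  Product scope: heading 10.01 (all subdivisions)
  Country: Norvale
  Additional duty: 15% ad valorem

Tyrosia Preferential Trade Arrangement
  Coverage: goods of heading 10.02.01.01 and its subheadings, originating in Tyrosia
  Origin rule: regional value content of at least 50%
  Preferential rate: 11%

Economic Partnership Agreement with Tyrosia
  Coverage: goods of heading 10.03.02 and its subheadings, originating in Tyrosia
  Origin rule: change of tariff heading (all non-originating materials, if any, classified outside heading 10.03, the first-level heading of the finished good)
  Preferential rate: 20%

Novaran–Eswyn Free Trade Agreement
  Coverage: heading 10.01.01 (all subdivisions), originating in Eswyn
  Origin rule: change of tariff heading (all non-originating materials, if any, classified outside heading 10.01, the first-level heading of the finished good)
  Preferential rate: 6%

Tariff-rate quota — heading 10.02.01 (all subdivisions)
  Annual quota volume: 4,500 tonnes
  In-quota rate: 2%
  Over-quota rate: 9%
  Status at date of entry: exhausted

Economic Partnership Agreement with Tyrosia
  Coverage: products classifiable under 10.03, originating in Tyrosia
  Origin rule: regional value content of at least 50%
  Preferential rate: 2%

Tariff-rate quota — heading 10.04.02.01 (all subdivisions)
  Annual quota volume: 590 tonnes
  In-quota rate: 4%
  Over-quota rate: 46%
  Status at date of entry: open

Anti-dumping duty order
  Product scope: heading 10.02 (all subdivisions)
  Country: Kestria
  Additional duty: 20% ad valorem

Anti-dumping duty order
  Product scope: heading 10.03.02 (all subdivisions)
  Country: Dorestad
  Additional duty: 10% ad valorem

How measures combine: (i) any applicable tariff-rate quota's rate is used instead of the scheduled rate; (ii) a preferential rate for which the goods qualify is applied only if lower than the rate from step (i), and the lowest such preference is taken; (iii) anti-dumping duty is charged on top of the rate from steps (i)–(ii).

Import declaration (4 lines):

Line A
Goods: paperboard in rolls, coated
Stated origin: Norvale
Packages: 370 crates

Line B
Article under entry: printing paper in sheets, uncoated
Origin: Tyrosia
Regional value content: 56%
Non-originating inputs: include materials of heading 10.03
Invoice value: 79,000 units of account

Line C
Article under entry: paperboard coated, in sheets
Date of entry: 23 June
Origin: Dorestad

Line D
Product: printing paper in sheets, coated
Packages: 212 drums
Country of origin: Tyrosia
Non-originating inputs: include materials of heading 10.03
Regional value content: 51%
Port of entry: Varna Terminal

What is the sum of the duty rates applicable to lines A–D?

Line A: paperboard → 10.01; coated → 10.01.02; in rolls → 10.01.02.02. Scheduled 29%. anti-dumping (Norvale, 10.01): +15%; total 29% + 15% = 44%. → 44%.
Line B: printing paper → 10.03; uncoated → 10.03.01; in sheets → 10.03.01.02. Scheduled 23%. Tyrosia agreement on 10.02.01.01: 10.03.01.02 not covered; Tyrosia agreement on 10.03.02: 10.03.01.02 not covered; Tyrosia agreement on 10.03: RVC ≥ 50% → 2% available; preferential 2%. → 2%.
Line C: paperboard → 10.01; coated → 10.01.02; in sheets → 10.01.02.01. Scheduled 23%. No special measure applies. → 23%.
Line D: printing paper → 10.03; coated → 10.03.02; in sheets → 10.03.02.02. Scheduled 18%. Tyrosia agreement on 10.02.01.01: 10.03.02.02 not covered; Tyrosia agreement on 10.03.02: CTH not met; Tyrosia agreement on 10.03: RVC ≥ 50% → 2% available; preferential 2%. → 2%.
Sum: 44% + 2% + 23% + 2% = 71%.

71%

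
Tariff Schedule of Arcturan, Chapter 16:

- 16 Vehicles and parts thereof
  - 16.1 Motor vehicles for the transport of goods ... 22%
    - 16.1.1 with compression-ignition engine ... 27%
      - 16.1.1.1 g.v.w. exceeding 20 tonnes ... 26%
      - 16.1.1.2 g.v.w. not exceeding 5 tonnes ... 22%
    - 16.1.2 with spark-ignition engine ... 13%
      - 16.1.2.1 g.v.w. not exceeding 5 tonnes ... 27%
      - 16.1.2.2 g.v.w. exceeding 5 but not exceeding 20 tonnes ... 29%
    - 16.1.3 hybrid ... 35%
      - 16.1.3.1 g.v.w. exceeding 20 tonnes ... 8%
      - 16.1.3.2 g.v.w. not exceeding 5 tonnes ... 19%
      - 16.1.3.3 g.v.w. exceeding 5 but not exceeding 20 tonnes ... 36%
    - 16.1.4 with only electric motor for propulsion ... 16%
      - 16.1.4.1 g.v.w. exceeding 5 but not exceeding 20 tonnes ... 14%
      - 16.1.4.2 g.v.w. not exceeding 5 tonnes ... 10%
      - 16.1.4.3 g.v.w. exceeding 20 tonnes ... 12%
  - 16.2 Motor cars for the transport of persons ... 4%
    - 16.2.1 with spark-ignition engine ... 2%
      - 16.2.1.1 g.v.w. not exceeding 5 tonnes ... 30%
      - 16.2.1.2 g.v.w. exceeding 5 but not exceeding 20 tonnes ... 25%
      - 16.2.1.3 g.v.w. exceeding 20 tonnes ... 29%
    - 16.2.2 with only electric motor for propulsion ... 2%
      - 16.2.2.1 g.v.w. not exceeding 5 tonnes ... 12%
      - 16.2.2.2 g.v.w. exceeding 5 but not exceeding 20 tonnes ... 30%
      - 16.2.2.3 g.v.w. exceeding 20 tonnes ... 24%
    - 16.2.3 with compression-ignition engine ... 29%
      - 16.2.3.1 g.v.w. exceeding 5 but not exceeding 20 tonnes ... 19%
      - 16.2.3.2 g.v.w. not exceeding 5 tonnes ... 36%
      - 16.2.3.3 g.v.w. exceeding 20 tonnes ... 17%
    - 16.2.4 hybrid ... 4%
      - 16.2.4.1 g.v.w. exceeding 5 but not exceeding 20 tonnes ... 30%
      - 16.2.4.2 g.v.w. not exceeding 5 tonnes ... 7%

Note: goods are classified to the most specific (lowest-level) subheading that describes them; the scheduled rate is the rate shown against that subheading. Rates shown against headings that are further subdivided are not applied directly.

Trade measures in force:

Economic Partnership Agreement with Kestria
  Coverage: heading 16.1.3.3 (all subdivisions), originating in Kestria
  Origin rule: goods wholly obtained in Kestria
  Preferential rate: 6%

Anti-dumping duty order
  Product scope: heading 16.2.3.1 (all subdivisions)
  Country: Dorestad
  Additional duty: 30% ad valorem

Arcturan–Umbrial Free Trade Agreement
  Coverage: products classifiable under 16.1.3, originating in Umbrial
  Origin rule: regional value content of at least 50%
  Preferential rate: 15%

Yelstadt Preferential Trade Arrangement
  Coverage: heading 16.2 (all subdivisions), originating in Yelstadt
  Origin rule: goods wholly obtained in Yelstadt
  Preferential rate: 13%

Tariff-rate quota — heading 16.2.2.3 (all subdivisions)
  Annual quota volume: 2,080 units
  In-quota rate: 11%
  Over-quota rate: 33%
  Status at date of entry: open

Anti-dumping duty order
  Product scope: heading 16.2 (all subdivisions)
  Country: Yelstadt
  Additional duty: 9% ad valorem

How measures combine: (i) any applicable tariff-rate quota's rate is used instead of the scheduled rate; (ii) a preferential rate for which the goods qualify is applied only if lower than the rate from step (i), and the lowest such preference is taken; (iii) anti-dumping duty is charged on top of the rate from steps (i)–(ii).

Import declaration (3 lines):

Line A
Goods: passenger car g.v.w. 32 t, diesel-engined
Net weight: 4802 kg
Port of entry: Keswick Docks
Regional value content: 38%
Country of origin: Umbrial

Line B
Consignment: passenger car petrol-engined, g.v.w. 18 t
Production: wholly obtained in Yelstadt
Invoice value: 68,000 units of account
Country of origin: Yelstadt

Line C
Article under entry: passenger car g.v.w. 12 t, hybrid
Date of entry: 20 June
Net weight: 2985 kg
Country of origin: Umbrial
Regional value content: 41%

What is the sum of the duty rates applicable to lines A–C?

69%

Line A: passenger car → 16.2; diesel-engined → 16.2.3; g.v.w. 32 t → 16.2.3.3. Scheduled 17%. Umbrial agreement on 16.1.3: 16.2.3.3 not covered. → 17%.
Line B: passenger car → 16.2; petrol-engined → 16.2.1; g.v.w. 18 t → 16.2.1.2. Scheduled 25%. Yelstadt agreement on 16.2: wholly obtained → 13% available; preferential 13%; anti-dumping (Yelstadt, 16.2): +9%; total 13% + 9% = 22%. → 22%.
Line C: passenger car → 16.2; hybrid → 16.2.4; g.v.w. 12 t → 16.2.4.1. Scheduled 30%. Umbrial agreement on 16.1.3: 16.2.4.1 not covered. → 30%.
Sum: 17% + 22% + 30% = 69%.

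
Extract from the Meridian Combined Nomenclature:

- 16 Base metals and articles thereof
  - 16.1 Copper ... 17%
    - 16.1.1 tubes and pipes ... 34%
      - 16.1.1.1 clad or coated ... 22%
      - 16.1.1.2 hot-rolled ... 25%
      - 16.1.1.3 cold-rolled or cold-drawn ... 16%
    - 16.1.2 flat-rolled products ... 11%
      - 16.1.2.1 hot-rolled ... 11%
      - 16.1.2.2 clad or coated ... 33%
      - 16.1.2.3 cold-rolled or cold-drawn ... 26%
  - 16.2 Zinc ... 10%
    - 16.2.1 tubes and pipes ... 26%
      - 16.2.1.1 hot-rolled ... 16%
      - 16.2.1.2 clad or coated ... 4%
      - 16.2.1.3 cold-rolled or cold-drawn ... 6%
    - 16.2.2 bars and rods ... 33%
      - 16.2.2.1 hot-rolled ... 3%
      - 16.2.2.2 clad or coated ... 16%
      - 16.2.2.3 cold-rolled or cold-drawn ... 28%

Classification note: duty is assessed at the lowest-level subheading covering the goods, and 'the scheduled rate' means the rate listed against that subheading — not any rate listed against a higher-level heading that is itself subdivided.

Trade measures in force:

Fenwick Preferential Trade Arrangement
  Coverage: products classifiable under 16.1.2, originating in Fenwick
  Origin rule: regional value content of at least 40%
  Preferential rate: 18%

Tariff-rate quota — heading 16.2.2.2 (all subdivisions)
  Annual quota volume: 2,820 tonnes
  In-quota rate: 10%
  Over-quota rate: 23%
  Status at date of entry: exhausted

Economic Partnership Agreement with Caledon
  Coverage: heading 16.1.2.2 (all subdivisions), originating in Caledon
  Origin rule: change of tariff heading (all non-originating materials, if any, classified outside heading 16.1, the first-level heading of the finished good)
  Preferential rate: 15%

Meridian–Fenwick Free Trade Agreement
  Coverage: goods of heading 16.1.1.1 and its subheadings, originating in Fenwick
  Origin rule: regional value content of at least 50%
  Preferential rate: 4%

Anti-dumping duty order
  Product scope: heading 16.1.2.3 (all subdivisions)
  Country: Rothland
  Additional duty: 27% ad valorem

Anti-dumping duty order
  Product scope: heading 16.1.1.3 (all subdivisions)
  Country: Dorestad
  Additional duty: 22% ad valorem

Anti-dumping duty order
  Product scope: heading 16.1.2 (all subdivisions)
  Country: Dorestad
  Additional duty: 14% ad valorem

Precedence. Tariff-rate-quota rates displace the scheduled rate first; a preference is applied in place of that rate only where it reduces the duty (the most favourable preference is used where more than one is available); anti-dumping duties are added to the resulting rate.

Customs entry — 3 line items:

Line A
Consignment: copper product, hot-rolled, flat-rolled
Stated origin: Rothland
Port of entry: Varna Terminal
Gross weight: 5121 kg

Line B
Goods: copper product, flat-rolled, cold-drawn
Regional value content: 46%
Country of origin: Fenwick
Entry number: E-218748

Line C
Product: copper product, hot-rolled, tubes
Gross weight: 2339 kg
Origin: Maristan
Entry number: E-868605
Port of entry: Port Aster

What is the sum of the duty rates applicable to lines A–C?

54%

Line A: copper → 16.1; flat-rolled → 16.1.2; hot-rolled → 16.1.2.1. Scheduled 11%. No special measure applies. → 11%.
Line B: copper → 16.1; flat-rolled → 16.1.2; cold-drawn → 16.1.2.3. Scheduled 26%. Fenwick agreement on 16.1.2: RVC ≥ 40% → 18% available; Fenwick agreement on 16.1.1.1: 16.1.2.3 not covered; preferential 18%. → 18%.
Line C: copper → 16.1; tubes → 16.1.1; hot-rolled → 16.1.1.2. Scheduled 25%. No special measure applies. → 25%.
Sum: 11% + 18% + 25% = 54%.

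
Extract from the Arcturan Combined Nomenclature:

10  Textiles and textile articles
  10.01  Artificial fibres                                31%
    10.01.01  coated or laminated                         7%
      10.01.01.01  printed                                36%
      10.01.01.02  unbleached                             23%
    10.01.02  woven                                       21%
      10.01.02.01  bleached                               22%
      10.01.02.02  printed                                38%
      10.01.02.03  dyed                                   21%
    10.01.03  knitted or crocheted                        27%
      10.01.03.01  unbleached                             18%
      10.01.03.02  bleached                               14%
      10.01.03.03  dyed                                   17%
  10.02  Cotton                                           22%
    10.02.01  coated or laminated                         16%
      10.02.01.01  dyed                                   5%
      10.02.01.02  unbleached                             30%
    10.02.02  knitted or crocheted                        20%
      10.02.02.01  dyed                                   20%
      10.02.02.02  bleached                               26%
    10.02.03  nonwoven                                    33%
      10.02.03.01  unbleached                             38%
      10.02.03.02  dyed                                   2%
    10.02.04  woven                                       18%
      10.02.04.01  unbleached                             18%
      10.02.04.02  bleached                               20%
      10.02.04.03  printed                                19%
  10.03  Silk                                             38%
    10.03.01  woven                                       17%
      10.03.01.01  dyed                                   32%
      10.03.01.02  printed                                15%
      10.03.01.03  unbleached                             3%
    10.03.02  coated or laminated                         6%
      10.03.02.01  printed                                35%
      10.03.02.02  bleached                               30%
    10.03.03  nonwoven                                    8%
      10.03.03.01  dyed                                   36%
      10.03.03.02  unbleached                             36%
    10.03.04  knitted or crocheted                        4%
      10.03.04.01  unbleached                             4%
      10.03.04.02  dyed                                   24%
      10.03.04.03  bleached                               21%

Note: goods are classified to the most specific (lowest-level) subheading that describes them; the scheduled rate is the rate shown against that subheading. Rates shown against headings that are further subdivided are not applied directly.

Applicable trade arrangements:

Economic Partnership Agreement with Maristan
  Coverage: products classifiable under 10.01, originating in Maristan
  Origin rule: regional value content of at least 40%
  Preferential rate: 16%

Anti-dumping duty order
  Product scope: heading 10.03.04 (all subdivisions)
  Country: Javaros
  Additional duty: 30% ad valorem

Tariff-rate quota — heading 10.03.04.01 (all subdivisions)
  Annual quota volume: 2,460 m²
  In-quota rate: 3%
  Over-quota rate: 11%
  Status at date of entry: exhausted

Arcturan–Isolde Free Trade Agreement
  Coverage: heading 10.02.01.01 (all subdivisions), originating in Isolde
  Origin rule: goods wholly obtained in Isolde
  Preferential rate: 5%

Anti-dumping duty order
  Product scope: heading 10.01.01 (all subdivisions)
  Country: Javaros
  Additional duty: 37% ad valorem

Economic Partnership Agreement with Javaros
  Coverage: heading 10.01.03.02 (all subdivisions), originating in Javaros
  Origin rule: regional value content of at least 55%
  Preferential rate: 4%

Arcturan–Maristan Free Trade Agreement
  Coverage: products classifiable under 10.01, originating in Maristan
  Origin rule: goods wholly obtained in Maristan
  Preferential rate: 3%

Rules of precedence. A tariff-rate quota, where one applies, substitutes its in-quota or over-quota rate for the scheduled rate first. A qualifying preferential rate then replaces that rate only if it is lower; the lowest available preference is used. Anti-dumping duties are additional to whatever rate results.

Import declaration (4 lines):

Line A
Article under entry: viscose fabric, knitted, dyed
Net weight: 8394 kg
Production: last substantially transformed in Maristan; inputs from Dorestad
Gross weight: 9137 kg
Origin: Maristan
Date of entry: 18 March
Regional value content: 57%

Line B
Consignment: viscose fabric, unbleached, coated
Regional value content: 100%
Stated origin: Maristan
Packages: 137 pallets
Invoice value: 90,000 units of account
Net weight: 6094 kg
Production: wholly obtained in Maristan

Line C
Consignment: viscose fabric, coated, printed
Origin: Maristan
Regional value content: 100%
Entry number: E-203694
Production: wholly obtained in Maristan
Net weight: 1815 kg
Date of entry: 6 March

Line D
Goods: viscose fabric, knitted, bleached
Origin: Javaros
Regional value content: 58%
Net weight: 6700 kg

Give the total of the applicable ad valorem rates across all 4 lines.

Line A: viscose → 10.01; knitted → 10.01.03; dyed → 10.01.03.03. Scheduled 17%. Maristan agreement on 10.01: RVC ≥ 40% → 16% available; Maristan agreement on 10.01: not wholly obtained; preferential 16%. → 16%.
Line B: viscose → 10.01; coated → 10.01.01; unbleached → 10.01.01.02. Scheduled 23%. Maristan agreement on 10.01: RVC ≥ 40% → 16% available; Maristan agreement on 10.01: wholly obtained → 3% available; preferential 3%. → 3%.
Line C: viscose → 10.01; coated → 10.01.01; printed → 10.01.01.01. Scheduled 36%. Maristan agreement on 10.01: RVC ≥ 40% → 16% available; Maristan agreement on 10.01: wholly obtained → 3% available; preferential 3%. → 3%.
Line D: viscose → 10.01; knitted → 10.01.03; bleached → 10.01.03.02. Scheduled 14%. Javaros agreement on 10.01.03.02: RVC ≥ 55% → 4% available; preferential 4%. → 4%.
Sum: 16% + 3% + 3% + 4% = 26%.

26%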